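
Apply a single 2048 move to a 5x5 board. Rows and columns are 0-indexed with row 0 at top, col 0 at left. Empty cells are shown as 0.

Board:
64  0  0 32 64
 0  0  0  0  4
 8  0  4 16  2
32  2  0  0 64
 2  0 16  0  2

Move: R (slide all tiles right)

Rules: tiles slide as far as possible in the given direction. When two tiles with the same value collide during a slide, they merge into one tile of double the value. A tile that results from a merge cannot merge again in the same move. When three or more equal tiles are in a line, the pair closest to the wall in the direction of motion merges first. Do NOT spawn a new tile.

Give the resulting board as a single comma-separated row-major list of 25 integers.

Answer: 0, 0, 64, 32, 64, 0, 0, 0, 0, 4, 0, 8, 4, 16, 2, 0, 0, 32, 2, 64, 0, 0, 2, 16, 2

Derivation:
Slide right:
row 0: [64, 0, 0, 32, 64] -> [0, 0, 64, 32, 64]
row 1: [0, 0, 0, 0, 4] -> [0, 0, 0, 0, 4]
row 2: [8, 0, 4, 16, 2] -> [0, 8, 4, 16, 2]
row 3: [32, 2, 0, 0, 64] -> [0, 0, 32, 2, 64]
row 4: [2, 0, 16, 0, 2] -> [0, 0, 2, 16, 2]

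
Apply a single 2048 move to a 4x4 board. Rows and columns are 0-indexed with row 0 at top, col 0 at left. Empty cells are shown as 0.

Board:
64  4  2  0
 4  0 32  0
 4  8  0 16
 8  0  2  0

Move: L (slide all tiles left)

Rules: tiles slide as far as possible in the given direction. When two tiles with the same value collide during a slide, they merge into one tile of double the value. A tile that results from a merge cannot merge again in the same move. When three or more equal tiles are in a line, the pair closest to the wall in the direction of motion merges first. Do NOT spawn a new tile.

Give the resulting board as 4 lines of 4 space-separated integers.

Slide left:
row 0: [64, 4, 2, 0] -> [64, 4, 2, 0]
row 1: [4, 0, 32, 0] -> [4, 32, 0, 0]
row 2: [4, 8, 0, 16] -> [4, 8, 16, 0]
row 3: [8, 0, 2, 0] -> [8, 2, 0, 0]

Answer: 64  4  2  0
 4 32  0  0
 4  8 16  0
 8  2  0  0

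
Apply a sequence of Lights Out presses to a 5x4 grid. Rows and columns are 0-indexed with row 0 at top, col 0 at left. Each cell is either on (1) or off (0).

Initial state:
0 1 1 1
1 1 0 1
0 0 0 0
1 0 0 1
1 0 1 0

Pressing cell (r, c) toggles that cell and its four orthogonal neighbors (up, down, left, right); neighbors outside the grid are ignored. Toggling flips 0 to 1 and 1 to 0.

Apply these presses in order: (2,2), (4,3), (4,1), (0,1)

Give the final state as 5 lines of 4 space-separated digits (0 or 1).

Answer: 1 0 0 1
1 0 1 1
0 1 1 1
1 1 1 0
0 1 1 1

Derivation:
After press 1 at (2,2):
0 1 1 1
1 1 1 1
0 1 1 1
1 0 1 1
1 0 1 0

After press 2 at (4,3):
0 1 1 1
1 1 1 1
0 1 1 1
1 0 1 0
1 0 0 1

After press 3 at (4,1):
0 1 1 1
1 1 1 1
0 1 1 1
1 1 1 0
0 1 1 1

After press 4 at (0,1):
1 0 0 1
1 0 1 1
0 1 1 1
1 1 1 0
0 1 1 1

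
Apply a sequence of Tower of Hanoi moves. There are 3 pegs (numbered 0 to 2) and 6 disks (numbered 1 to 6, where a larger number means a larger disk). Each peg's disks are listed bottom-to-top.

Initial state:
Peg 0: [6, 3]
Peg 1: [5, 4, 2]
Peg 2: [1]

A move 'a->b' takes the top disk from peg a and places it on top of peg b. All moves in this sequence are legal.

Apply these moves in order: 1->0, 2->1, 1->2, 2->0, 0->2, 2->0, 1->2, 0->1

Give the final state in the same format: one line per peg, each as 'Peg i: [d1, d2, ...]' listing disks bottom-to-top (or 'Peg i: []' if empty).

Answer: Peg 0: [6, 3, 2]
Peg 1: [5, 1]
Peg 2: [4]

Derivation:
After move 1 (1->0):
Peg 0: [6, 3, 2]
Peg 1: [5, 4]
Peg 2: [1]

After move 2 (2->1):
Peg 0: [6, 3, 2]
Peg 1: [5, 4, 1]
Peg 2: []

After move 3 (1->2):
Peg 0: [6, 3, 2]
Peg 1: [5, 4]
Peg 2: [1]

After move 4 (2->0):
Peg 0: [6, 3, 2, 1]
Peg 1: [5, 4]
Peg 2: []

After move 5 (0->2):
Peg 0: [6, 3, 2]
Peg 1: [5, 4]
Peg 2: [1]

After move 6 (2->0):
Peg 0: [6, 3, 2, 1]
Peg 1: [5, 4]
Peg 2: []

After move 7 (1->2):
Peg 0: [6, 3, 2, 1]
Peg 1: [5]
Peg 2: [4]

After move 8 (0->1):
Peg 0: [6, 3, 2]
Peg 1: [5, 1]
Peg 2: [4]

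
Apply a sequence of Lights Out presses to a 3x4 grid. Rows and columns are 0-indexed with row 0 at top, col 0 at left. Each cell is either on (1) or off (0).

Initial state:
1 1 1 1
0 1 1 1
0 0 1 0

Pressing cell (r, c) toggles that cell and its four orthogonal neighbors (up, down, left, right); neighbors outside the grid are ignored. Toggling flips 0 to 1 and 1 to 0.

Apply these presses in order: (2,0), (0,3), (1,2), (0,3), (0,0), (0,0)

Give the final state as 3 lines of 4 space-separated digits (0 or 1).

After press 1 at (2,0):
1 1 1 1
1 1 1 1
1 1 1 0

After press 2 at (0,3):
1 1 0 0
1 1 1 0
1 1 1 0

After press 3 at (1,2):
1 1 1 0
1 0 0 1
1 1 0 0

After press 4 at (0,3):
1 1 0 1
1 0 0 0
1 1 0 0

After press 5 at (0,0):
0 0 0 1
0 0 0 0
1 1 0 0

After press 6 at (0,0):
1 1 0 1
1 0 0 0
1 1 0 0

Answer: 1 1 0 1
1 0 0 0
1 1 0 0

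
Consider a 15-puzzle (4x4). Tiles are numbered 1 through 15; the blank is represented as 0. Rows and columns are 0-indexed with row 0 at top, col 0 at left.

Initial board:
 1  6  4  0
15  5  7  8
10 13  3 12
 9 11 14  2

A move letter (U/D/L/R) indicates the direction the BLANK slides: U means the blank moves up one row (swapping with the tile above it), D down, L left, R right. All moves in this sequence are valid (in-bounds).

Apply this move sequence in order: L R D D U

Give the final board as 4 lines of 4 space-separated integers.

After move 1 (L):
 1  6  0  4
15  5  7  8
10 13  3 12
 9 11 14  2

After move 2 (R):
 1  6  4  0
15  5  7  8
10 13  3 12
 9 11 14  2

After move 3 (D):
 1  6  4  8
15  5  7  0
10 13  3 12
 9 11 14  2

After move 4 (D):
 1  6  4  8
15  5  7 12
10 13  3  0
 9 11 14  2

After move 5 (U):
 1  6  4  8
15  5  7  0
10 13  3 12
 9 11 14  2

Answer:  1  6  4  8
15  5  7  0
10 13  3 12
 9 11 14  2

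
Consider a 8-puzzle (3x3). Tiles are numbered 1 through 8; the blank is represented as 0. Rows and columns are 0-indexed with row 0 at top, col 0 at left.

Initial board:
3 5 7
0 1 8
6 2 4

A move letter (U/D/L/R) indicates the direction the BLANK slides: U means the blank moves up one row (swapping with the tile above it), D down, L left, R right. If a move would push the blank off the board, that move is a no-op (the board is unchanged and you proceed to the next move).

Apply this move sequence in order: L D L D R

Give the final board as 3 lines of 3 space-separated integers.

Answer: 3 5 7
6 1 8
2 0 4

Derivation:
After move 1 (L):
3 5 7
0 1 8
6 2 4

After move 2 (D):
3 5 7
6 1 8
0 2 4

After move 3 (L):
3 5 7
6 1 8
0 2 4

After move 4 (D):
3 5 7
6 1 8
0 2 4

After move 5 (R):
3 5 7
6 1 8
2 0 4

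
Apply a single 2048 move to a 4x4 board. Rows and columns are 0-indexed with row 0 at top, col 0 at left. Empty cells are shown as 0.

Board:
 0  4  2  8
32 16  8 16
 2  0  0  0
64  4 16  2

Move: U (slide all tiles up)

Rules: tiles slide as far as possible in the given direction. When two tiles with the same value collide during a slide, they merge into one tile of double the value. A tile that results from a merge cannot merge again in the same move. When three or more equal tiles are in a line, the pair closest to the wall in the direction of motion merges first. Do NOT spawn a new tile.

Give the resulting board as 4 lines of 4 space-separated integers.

Answer: 32  4  2  8
 2 16  8 16
64  4 16  2
 0  0  0  0

Derivation:
Slide up:
col 0: [0, 32, 2, 64] -> [32, 2, 64, 0]
col 1: [4, 16, 0, 4] -> [4, 16, 4, 0]
col 2: [2, 8, 0, 16] -> [2, 8, 16, 0]
col 3: [8, 16, 0, 2] -> [8, 16, 2, 0]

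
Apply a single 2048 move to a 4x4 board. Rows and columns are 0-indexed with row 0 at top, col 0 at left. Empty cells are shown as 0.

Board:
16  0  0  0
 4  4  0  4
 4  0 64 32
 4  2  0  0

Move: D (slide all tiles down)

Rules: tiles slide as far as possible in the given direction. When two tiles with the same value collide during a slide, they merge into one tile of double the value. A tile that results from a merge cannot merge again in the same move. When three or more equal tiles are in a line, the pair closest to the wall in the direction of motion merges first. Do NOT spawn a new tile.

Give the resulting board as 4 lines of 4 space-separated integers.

Answer:  0  0  0  0
16  0  0  0
 4  4  0  4
 8  2 64 32

Derivation:
Slide down:
col 0: [16, 4, 4, 4] -> [0, 16, 4, 8]
col 1: [0, 4, 0, 2] -> [0, 0, 4, 2]
col 2: [0, 0, 64, 0] -> [0, 0, 0, 64]
col 3: [0, 4, 32, 0] -> [0, 0, 4, 32]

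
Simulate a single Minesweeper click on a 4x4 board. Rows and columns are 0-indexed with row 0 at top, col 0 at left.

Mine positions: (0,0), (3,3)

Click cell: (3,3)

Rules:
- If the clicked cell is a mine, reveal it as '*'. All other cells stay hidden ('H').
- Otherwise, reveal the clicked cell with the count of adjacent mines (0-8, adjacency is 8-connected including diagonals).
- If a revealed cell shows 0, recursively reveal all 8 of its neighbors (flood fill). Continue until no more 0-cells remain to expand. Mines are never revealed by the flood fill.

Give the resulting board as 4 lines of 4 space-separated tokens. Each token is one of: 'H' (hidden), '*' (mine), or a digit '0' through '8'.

H H H H
H H H H
H H H H
H H H *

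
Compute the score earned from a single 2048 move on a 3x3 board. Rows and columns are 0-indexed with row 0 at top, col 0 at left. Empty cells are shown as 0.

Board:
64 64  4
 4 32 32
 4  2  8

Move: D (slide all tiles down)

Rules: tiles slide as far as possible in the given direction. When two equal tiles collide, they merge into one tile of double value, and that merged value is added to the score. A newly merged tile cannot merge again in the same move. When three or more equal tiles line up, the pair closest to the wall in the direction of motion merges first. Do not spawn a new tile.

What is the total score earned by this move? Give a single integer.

Answer: 8

Derivation:
Slide down:
col 0: [64, 4, 4] -> [0, 64, 8]  score +8 (running 8)
col 1: [64, 32, 2] -> [64, 32, 2]  score +0 (running 8)
col 2: [4, 32, 8] -> [4, 32, 8]  score +0 (running 8)
Board after move:
 0 64  4
64 32 32
 8  2  8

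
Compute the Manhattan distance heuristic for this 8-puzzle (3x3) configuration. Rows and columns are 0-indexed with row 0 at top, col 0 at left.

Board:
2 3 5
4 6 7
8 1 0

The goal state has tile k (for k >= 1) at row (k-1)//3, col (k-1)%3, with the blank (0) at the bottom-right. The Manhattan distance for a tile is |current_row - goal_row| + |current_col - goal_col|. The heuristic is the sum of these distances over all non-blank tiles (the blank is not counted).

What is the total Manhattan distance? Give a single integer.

Tile 2: (0,0)->(0,1) = 1
Tile 3: (0,1)->(0,2) = 1
Tile 5: (0,2)->(1,1) = 2
Tile 4: (1,0)->(1,0) = 0
Tile 6: (1,1)->(1,2) = 1
Tile 7: (1,2)->(2,0) = 3
Tile 8: (2,0)->(2,1) = 1
Tile 1: (2,1)->(0,0) = 3
Sum: 1 + 1 + 2 + 0 + 1 + 3 + 1 + 3 = 12

Answer: 12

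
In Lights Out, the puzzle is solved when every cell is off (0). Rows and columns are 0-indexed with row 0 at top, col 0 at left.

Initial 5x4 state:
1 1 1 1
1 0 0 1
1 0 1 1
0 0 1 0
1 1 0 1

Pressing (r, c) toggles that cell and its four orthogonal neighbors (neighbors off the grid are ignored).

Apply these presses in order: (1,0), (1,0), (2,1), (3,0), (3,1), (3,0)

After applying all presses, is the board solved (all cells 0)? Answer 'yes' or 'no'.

After press 1 at (1,0):
0 1 1 1
0 1 0 1
0 0 1 1
0 0 1 0
1 1 0 1

After press 2 at (1,0):
1 1 1 1
1 0 0 1
1 0 1 1
0 0 1 0
1 1 0 1

After press 3 at (2,1):
1 1 1 1
1 1 0 1
0 1 0 1
0 1 1 0
1 1 0 1

After press 4 at (3,0):
1 1 1 1
1 1 0 1
1 1 0 1
1 0 1 0
0 1 0 1

After press 5 at (3,1):
1 1 1 1
1 1 0 1
1 0 0 1
0 1 0 0
0 0 0 1

After press 6 at (3,0):
1 1 1 1
1 1 0 1
0 0 0 1
1 0 0 0
1 0 0 1

Lights still on: 11

Answer: no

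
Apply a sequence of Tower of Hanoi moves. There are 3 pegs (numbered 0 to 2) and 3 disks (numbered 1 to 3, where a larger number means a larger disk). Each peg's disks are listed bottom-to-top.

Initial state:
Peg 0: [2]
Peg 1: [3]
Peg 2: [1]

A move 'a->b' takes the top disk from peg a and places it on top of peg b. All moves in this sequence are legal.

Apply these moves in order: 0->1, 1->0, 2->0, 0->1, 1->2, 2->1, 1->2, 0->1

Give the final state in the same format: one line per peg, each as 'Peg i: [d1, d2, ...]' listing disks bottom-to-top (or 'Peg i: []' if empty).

Answer: Peg 0: []
Peg 1: [3, 2]
Peg 2: [1]

Derivation:
After move 1 (0->1):
Peg 0: []
Peg 1: [3, 2]
Peg 2: [1]

After move 2 (1->0):
Peg 0: [2]
Peg 1: [3]
Peg 2: [1]

After move 3 (2->0):
Peg 0: [2, 1]
Peg 1: [3]
Peg 2: []

After move 4 (0->1):
Peg 0: [2]
Peg 1: [3, 1]
Peg 2: []

After move 5 (1->2):
Peg 0: [2]
Peg 1: [3]
Peg 2: [1]

After move 6 (2->1):
Peg 0: [2]
Peg 1: [3, 1]
Peg 2: []

After move 7 (1->2):
Peg 0: [2]
Peg 1: [3]
Peg 2: [1]

After move 8 (0->1):
Peg 0: []
Peg 1: [3, 2]
Peg 2: [1]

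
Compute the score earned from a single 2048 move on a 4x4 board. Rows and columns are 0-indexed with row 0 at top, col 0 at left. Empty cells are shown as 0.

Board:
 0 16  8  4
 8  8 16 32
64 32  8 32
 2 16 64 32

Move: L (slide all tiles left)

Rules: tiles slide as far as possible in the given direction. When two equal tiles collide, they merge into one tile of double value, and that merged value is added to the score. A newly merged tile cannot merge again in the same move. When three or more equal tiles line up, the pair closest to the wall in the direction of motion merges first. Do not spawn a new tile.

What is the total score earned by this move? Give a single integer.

Slide left:
row 0: [0, 16, 8, 4] -> [16, 8, 4, 0]  score +0 (running 0)
row 1: [8, 8, 16, 32] -> [16, 16, 32, 0]  score +16 (running 16)
row 2: [64, 32, 8, 32] -> [64, 32, 8, 32]  score +0 (running 16)
row 3: [2, 16, 64, 32] -> [2, 16, 64, 32]  score +0 (running 16)
Board after move:
16  8  4  0
16 16 32  0
64 32  8 32
 2 16 64 32

Answer: 16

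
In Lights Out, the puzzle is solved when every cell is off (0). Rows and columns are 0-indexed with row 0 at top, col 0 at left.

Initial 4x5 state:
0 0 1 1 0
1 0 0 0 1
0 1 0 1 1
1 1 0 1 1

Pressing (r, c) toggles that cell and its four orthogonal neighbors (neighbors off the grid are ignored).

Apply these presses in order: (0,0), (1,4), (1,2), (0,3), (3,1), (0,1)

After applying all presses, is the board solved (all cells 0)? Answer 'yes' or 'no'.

Answer: no

Derivation:
After press 1 at (0,0):
1 1 1 1 0
0 0 0 0 1
0 1 0 1 1
1 1 0 1 1

After press 2 at (1,4):
1 1 1 1 1
0 0 0 1 0
0 1 0 1 0
1 1 0 1 1

After press 3 at (1,2):
1 1 0 1 1
0 1 1 0 0
0 1 1 1 0
1 1 0 1 1

After press 4 at (0,3):
1 1 1 0 0
0 1 1 1 0
0 1 1 1 0
1 1 0 1 1

After press 5 at (3,1):
1 1 1 0 0
0 1 1 1 0
0 0 1 1 0
0 0 1 1 1

After press 6 at (0,1):
0 0 0 0 0
0 0 1 1 0
0 0 1 1 0
0 0 1 1 1

Lights still on: 7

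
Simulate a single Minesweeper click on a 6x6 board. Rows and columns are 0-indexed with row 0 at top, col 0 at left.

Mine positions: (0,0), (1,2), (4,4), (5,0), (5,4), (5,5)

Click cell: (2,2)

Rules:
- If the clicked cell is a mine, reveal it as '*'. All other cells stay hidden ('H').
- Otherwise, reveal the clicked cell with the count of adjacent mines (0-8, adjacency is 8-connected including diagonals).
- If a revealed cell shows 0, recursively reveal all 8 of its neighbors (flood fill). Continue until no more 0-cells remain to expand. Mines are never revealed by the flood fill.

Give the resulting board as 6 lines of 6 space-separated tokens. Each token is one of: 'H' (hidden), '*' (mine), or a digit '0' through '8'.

H H H H H H
H H H H H H
H H 1 H H H
H H H H H H
H H H H H H
H H H H H H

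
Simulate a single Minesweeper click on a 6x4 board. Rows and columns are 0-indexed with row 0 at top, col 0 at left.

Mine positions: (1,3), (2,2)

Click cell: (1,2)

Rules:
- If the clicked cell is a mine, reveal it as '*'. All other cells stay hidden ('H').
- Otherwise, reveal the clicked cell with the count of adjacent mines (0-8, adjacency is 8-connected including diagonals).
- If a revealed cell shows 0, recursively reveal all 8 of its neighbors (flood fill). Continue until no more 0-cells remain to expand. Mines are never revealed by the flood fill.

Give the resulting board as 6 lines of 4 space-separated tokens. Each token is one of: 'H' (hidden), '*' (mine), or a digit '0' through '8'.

H H H H
H H 2 H
H H H H
H H H H
H H H H
H H H H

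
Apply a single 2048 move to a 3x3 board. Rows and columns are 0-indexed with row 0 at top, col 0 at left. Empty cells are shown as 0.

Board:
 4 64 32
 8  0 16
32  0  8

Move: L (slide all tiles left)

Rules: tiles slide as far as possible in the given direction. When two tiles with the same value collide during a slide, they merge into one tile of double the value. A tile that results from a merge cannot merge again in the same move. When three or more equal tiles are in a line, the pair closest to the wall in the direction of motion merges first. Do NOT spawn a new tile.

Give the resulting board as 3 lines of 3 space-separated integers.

Answer:  4 64 32
 8 16  0
32  8  0

Derivation:
Slide left:
row 0: [4, 64, 32] -> [4, 64, 32]
row 1: [8, 0, 16] -> [8, 16, 0]
row 2: [32, 0, 8] -> [32, 8, 0]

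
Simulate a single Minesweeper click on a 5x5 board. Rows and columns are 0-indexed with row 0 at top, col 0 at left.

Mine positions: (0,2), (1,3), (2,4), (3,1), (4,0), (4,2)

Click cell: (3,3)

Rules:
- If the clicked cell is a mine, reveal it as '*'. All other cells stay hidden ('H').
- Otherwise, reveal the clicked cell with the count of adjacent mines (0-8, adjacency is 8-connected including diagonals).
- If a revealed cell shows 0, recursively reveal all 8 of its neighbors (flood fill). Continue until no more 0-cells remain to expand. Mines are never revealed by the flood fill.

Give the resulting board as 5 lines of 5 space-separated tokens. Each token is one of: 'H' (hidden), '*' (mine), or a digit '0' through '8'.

H H H H H
H H H H H
H H H H H
H H H 2 H
H H H H H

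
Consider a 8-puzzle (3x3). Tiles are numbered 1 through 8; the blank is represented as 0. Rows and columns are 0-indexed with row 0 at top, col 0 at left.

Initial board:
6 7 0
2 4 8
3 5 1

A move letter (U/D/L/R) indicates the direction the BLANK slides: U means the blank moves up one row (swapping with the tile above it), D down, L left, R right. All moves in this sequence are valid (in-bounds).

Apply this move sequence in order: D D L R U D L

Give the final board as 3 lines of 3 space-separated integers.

Answer: 6 7 8
2 4 1
3 0 5

Derivation:
After move 1 (D):
6 7 8
2 4 0
3 5 1

After move 2 (D):
6 7 8
2 4 1
3 5 0

After move 3 (L):
6 7 8
2 4 1
3 0 5

After move 4 (R):
6 7 8
2 4 1
3 5 0

After move 5 (U):
6 7 8
2 4 0
3 5 1

After move 6 (D):
6 7 8
2 4 1
3 5 0

After move 7 (L):
6 7 8
2 4 1
3 0 5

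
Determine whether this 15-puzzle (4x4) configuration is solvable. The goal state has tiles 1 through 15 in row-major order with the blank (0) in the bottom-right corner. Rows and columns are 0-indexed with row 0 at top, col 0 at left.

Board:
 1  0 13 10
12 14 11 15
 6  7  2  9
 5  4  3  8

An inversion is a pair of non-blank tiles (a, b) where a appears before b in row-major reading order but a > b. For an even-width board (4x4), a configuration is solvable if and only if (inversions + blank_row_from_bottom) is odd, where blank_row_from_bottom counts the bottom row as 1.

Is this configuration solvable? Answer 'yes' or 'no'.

Inversions: 68
Blank is in row 0 (0-indexed from top), which is row 4 counting from the bottom (bottom = 1).
68 + 4 = 72, which is even, so the puzzle is not solvable.

Answer: no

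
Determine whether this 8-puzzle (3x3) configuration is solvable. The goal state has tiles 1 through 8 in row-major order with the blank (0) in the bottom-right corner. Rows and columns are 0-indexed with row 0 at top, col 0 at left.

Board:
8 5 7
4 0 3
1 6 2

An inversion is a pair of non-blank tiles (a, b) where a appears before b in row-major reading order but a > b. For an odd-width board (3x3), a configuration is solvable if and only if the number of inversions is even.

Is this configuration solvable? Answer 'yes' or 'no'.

Inversions (pairs i<j in row-major order where tile[i] > tile[j] > 0): 22
22 is even, so the puzzle is solvable.

Answer: yes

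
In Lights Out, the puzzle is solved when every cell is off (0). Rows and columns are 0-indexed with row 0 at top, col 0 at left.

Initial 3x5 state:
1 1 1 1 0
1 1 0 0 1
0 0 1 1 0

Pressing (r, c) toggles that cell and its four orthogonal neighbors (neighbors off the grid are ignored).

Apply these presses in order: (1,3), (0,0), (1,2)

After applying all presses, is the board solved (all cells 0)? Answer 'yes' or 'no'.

After press 1 at (1,3):
1 1 1 0 0
1 1 1 1 0
0 0 1 0 0

After press 2 at (0,0):
0 0 1 0 0
0 1 1 1 0
0 0 1 0 0

After press 3 at (1,2):
0 0 0 0 0
0 0 0 0 0
0 0 0 0 0

Lights still on: 0

Answer: yes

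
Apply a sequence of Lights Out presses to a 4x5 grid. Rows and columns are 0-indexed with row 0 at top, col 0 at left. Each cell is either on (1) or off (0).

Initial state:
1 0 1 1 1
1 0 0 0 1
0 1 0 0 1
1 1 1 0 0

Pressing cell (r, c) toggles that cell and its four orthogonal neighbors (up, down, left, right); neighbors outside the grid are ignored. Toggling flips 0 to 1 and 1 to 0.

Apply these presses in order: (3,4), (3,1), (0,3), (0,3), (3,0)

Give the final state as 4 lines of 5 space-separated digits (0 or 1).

Answer: 1 0 1 1 1
1 0 0 0 1
1 0 0 0 0
1 1 0 1 1

Derivation:
After press 1 at (3,4):
1 0 1 1 1
1 0 0 0 1
0 1 0 0 0
1 1 1 1 1

After press 2 at (3,1):
1 0 1 1 1
1 0 0 0 1
0 0 0 0 0
0 0 0 1 1

After press 3 at (0,3):
1 0 0 0 0
1 0 0 1 1
0 0 0 0 0
0 0 0 1 1

After press 4 at (0,3):
1 0 1 1 1
1 0 0 0 1
0 0 0 0 0
0 0 0 1 1

After press 5 at (3,0):
1 0 1 1 1
1 0 0 0 1
1 0 0 0 0
1 1 0 1 1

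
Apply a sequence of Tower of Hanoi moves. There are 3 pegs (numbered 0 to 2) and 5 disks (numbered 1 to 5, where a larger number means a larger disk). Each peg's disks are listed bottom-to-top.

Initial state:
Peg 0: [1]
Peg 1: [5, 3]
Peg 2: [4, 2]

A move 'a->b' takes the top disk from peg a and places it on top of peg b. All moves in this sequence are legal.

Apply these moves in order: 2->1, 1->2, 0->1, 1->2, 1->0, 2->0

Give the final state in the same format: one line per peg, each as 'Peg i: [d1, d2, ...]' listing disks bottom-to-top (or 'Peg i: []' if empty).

Answer: Peg 0: [3, 1]
Peg 1: [5]
Peg 2: [4, 2]

Derivation:
After move 1 (2->1):
Peg 0: [1]
Peg 1: [5, 3, 2]
Peg 2: [4]

After move 2 (1->2):
Peg 0: [1]
Peg 1: [5, 3]
Peg 2: [4, 2]

After move 3 (0->1):
Peg 0: []
Peg 1: [5, 3, 1]
Peg 2: [4, 2]

After move 4 (1->2):
Peg 0: []
Peg 1: [5, 3]
Peg 2: [4, 2, 1]

After move 5 (1->0):
Peg 0: [3]
Peg 1: [5]
Peg 2: [4, 2, 1]

After move 6 (2->0):
Peg 0: [3, 1]
Peg 1: [5]
Peg 2: [4, 2]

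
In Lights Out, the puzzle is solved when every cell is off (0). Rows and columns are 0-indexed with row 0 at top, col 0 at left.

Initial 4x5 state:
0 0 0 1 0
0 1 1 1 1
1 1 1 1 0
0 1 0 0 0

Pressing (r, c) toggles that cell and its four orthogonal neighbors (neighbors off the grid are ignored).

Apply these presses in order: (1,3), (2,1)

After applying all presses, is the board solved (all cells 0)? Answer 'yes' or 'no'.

After press 1 at (1,3):
0 0 0 0 0
0 1 0 0 0
1 1 1 0 0
0 1 0 0 0

After press 2 at (2,1):
0 0 0 0 0
0 0 0 0 0
0 0 0 0 0
0 0 0 0 0

Lights still on: 0

Answer: yes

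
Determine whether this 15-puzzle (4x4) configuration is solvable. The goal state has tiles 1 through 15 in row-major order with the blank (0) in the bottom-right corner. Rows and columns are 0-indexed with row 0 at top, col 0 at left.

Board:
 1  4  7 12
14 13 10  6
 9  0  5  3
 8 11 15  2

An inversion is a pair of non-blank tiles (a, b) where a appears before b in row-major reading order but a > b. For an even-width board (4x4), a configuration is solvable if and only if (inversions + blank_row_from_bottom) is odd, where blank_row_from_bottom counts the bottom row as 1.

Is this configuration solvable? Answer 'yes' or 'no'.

Inversions: 50
Blank is in row 2 (0-indexed from top), which is row 2 counting from the bottom (bottom = 1).
50 + 2 = 52, which is even, so the puzzle is not solvable.

Answer: no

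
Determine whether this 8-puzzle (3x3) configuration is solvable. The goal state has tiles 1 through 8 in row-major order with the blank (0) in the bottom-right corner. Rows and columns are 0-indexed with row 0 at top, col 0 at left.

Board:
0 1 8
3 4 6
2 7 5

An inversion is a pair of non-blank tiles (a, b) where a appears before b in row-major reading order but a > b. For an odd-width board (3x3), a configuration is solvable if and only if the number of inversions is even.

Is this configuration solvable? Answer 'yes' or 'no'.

Inversions (pairs i<j in row-major order where tile[i] > tile[j] > 0): 11
11 is odd, so the puzzle is not solvable.

Answer: no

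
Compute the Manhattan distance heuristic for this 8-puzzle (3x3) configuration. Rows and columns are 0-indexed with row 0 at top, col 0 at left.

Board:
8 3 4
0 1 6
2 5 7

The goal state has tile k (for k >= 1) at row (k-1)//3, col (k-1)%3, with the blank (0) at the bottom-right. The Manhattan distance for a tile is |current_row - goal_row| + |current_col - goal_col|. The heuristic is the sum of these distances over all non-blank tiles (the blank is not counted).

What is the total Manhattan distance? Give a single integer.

Tile 8: at (0,0), goal (2,1), distance |0-2|+|0-1| = 3
Tile 3: at (0,1), goal (0,2), distance |0-0|+|1-2| = 1
Tile 4: at (0,2), goal (1,0), distance |0-1|+|2-0| = 3
Tile 1: at (1,1), goal (0,0), distance |1-0|+|1-0| = 2
Tile 6: at (1,2), goal (1,2), distance |1-1|+|2-2| = 0
Tile 2: at (2,0), goal (0,1), distance |2-0|+|0-1| = 3
Tile 5: at (2,1), goal (1,1), distance |2-1|+|1-1| = 1
Tile 7: at (2,2), goal (2,0), distance |2-2|+|2-0| = 2
Sum: 3 + 1 + 3 + 2 + 0 + 3 + 1 + 2 = 15

Answer: 15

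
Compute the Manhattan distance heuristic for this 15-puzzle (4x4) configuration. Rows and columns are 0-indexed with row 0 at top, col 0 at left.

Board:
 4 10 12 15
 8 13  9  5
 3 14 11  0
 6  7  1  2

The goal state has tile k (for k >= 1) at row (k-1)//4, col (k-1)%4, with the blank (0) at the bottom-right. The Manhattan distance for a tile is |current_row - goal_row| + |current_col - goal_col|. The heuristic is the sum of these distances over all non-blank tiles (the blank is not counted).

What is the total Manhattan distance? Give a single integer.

Tile 4: at (0,0), goal (0,3), distance |0-0|+|0-3| = 3
Tile 10: at (0,1), goal (2,1), distance |0-2|+|1-1| = 2
Tile 12: at (0,2), goal (2,3), distance |0-2|+|2-3| = 3
Tile 15: at (0,3), goal (3,2), distance |0-3|+|3-2| = 4
Tile 8: at (1,0), goal (1,3), distance |1-1|+|0-3| = 3
Tile 13: at (1,1), goal (3,0), distance |1-3|+|1-0| = 3
Tile 9: at (1,2), goal (2,0), distance |1-2|+|2-0| = 3
Tile 5: at (1,3), goal (1,0), distance |1-1|+|3-0| = 3
Tile 3: at (2,0), goal (0,2), distance |2-0|+|0-2| = 4
Tile 14: at (2,1), goal (3,1), distance |2-3|+|1-1| = 1
Tile 11: at (2,2), goal (2,2), distance |2-2|+|2-2| = 0
Tile 6: at (3,0), goal (1,1), distance |3-1|+|0-1| = 3
Tile 7: at (3,1), goal (1,2), distance |3-1|+|1-2| = 3
Tile 1: at (3,2), goal (0,0), distance |3-0|+|2-0| = 5
Tile 2: at (3,3), goal (0,1), distance |3-0|+|3-1| = 5
Sum: 3 + 2 + 3 + 4 + 3 + 3 + 3 + 3 + 4 + 1 + 0 + 3 + 3 + 5 + 5 = 45

Answer: 45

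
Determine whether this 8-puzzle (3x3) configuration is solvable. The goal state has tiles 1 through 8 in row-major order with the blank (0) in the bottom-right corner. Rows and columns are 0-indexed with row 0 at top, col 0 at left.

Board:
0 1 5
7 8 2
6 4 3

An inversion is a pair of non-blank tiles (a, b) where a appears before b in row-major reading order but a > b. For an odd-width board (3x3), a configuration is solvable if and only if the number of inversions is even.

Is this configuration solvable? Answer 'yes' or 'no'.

Inversions (pairs i<j in row-major order where tile[i] > tile[j] > 0): 14
14 is even, so the puzzle is solvable.

Answer: yes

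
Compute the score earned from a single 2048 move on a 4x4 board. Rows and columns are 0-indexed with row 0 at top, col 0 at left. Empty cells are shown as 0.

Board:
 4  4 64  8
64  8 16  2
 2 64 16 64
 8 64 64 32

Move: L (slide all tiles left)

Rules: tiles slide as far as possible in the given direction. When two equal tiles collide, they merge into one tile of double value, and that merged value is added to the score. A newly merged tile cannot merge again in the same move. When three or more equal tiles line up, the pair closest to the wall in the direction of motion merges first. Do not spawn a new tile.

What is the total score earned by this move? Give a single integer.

Answer: 136

Derivation:
Slide left:
row 0: [4, 4, 64, 8] -> [8, 64, 8, 0]  score +8 (running 8)
row 1: [64, 8, 16, 2] -> [64, 8, 16, 2]  score +0 (running 8)
row 2: [2, 64, 16, 64] -> [2, 64, 16, 64]  score +0 (running 8)
row 3: [8, 64, 64, 32] -> [8, 128, 32, 0]  score +128 (running 136)
Board after move:
  8  64   8   0
 64   8  16   2
  2  64  16  64
  8 128  32   0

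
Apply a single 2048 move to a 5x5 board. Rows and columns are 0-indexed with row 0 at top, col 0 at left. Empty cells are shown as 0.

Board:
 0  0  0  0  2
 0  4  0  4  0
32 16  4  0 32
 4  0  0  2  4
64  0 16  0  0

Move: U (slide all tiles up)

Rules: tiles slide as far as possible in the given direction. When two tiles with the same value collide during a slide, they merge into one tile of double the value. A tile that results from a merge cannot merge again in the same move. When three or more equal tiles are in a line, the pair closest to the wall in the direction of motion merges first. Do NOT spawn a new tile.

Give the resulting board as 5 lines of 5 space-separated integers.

Answer: 32  4  4  4  2
 4 16 16  2 32
64  0  0  0  4
 0  0  0  0  0
 0  0  0  0  0

Derivation:
Slide up:
col 0: [0, 0, 32, 4, 64] -> [32, 4, 64, 0, 0]
col 1: [0, 4, 16, 0, 0] -> [4, 16, 0, 0, 0]
col 2: [0, 0, 4, 0, 16] -> [4, 16, 0, 0, 0]
col 3: [0, 4, 0, 2, 0] -> [4, 2, 0, 0, 0]
col 4: [2, 0, 32, 4, 0] -> [2, 32, 4, 0, 0]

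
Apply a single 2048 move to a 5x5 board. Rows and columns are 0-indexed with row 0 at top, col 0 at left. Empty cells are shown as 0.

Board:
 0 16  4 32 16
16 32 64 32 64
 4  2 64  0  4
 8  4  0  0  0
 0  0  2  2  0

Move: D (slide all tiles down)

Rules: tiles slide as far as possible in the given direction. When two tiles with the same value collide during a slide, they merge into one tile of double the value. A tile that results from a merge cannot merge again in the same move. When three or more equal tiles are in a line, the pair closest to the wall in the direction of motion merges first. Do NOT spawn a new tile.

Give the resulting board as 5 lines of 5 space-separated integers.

Answer:   0   0   0   0   0
  0  16   0   0   0
 16  32   4   0  16
  4   2 128  64  64
  8   4   2   2   4

Derivation:
Slide down:
col 0: [0, 16, 4, 8, 0] -> [0, 0, 16, 4, 8]
col 1: [16, 32, 2, 4, 0] -> [0, 16, 32, 2, 4]
col 2: [4, 64, 64, 0, 2] -> [0, 0, 4, 128, 2]
col 3: [32, 32, 0, 0, 2] -> [0, 0, 0, 64, 2]
col 4: [16, 64, 4, 0, 0] -> [0, 0, 16, 64, 4]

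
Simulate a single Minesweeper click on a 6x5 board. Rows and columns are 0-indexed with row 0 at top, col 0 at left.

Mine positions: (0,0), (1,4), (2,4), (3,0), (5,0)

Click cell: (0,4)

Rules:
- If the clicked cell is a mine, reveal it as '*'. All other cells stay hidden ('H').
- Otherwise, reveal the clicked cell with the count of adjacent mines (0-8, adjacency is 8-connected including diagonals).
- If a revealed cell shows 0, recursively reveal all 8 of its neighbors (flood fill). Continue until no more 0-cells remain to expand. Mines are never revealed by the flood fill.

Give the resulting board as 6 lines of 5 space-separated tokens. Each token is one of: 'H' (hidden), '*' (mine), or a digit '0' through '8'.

H H H H 1
H H H H H
H H H H H
H H H H H
H H H H H
H H H H H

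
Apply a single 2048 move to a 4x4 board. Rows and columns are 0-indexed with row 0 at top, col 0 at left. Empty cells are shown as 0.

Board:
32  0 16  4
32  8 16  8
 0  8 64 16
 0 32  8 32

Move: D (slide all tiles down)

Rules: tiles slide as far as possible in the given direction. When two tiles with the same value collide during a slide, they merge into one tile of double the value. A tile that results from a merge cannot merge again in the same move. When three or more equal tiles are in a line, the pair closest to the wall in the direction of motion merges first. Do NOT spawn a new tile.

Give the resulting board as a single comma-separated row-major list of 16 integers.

Answer: 0, 0, 0, 4, 0, 0, 32, 8, 0, 16, 64, 16, 64, 32, 8, 32

Derivation:
Slide down:
col 0: [32, 32, 0, 0] -> [0, 0, 0, 64]
col 1: [0, 8, 8, 32] -> [0, 0, 16, 32]
col 2: [16, 16, 64, 8] -> [0, 32, 64, 8]
col 3: [4, 8, 16, 32] -> [4, 8, 16, 32]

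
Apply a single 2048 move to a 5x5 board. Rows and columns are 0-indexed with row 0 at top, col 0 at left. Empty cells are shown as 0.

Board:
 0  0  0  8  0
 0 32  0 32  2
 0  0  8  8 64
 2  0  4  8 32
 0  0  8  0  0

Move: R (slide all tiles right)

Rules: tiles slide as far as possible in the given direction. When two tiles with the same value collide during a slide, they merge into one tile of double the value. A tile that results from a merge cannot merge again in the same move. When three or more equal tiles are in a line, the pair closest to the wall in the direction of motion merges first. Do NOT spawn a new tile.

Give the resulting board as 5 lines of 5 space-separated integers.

Slide right:
row 0: [0, 0, 0, 8, 0] -> [0, 0, 0, 0, 8]
row 1: [0, 32, 0, 32, 2] -> [0, 0, 0, 64, 2]
row 2: [0, 0, 8, 8, 64] -> [0, 0, 0, 16, 64]
row 3: [2, 0, 4, 8, 32] -> [0, 2, 4, 8, 32]
row 4: [0, 0, 8, 0, 0] -> [0, 0, 0, 0, 8]

Answer:  0  0  0  0  8
 0  0  0 64  2
 0  0  0 16 64
 0  2  4  8 32
 0  0  0  0  8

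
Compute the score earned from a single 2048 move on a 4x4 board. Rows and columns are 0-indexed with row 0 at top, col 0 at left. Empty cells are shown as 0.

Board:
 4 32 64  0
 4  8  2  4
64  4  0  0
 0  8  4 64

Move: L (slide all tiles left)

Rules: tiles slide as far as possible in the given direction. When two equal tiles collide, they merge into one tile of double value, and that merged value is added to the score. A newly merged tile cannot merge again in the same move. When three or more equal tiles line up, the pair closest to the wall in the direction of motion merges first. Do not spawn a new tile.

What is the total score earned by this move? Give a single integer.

Answer: 0

Derivation:
Slide left:
row 0: [4, 32, 64, 0] -> [4, 32, 64, 0]  score +0 (running 0)
row 1: [4, 8, 2, 4] -> [4, 8, 2, 4]  score +0 (running 0)
row 2: [64, 4, 0, 0] -> [64, 4, 0, 0]  score +0 (running 0)
row 3: [0, 8, 4, 64] -> [8, 4, 64, 0]  score +0 (running 0)
Board after move:
 4 32 64  0
 4  8  2  4
64  4  0  0
 8  4 64  0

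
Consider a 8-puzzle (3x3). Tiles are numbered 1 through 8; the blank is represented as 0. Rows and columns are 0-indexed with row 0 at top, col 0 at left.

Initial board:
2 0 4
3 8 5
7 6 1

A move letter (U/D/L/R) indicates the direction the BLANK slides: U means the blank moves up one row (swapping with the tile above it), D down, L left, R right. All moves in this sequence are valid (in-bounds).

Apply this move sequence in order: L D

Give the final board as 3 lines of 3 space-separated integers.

Answer: 3 2 4
0 8 5
7 6 1

Derivation:
After move 1 (L):
0 2 4
3 8 5
7 6 1

After move 2 (D):
3 2 4
0 8 5
7 6 1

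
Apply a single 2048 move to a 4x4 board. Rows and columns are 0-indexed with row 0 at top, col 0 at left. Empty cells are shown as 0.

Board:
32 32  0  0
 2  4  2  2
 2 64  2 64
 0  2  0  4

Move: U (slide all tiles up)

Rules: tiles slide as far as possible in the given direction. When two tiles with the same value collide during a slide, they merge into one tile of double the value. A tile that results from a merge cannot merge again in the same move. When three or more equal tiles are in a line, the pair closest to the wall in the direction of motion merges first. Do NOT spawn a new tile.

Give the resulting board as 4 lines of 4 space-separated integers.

Answer: 32 32  4  2
 4  4  0 64
 0 64  0  4
 0  2  0  0

Derivation:
Slide up:
col 0: [32, 2, 2, 0] -> [32, 4, 0, 0]
col 1: [32, 4, 64, 2] -> [32, 4, 64, 2]
col 2: [0, 2, 2, 0] -> [4, 0, 0, 0]
col 3: [0, 2, 64, 4] -> [2, 64, 4, 0]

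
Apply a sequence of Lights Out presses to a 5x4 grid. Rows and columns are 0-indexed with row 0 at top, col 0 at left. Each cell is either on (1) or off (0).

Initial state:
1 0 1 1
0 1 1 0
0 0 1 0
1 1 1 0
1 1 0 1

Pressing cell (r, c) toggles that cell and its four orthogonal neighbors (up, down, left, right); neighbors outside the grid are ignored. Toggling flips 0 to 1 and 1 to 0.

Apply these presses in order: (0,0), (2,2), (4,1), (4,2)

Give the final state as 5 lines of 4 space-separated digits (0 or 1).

After press 1 at (0,0):
0 1 1 1
1 1 1 0
0 0 1 0
1 1 1 0
1 1 0 1

After press 2 at (2,2):
0 1 1 1
1 1 0 0
0 1 0 1
1 1 0 0
1 1 0 1

After press 3 at (4,1):
0 1 1 1
1 1 0 0
0 1 0 1
1 0 0 0
0 0 1 1

After press 4 at (4,2):
0 1 1 1
1 1 0 0
0 1 0 1
1 0 1 0
0 1 0 0

Answer: 0 1 1 1
1 1 0 0
0 1 0 1
1 0 1 0
0 1 0 0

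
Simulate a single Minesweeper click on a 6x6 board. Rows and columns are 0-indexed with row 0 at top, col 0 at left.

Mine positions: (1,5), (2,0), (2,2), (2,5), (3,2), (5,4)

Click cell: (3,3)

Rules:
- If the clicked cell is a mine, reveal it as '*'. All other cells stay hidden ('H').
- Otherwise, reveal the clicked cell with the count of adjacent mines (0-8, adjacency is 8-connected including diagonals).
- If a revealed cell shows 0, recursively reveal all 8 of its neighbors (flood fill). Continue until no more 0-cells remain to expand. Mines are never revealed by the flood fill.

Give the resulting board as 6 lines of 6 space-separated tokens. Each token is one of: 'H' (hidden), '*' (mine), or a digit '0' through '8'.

H H H H H H
H H H H H H
H H H H H H
H H H 2 H H
H H H H H H
H H H H H H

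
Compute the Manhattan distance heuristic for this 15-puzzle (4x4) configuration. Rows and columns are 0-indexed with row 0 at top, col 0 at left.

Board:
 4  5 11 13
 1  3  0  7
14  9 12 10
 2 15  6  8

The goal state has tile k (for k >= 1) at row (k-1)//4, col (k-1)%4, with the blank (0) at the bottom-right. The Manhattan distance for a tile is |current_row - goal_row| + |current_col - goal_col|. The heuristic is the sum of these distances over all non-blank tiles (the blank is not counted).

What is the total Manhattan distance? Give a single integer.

Answer: 33

Derivation:
Tile 4: at (0,0), goal (0,3), distance |0-0|+|0-3| = 3
Tile 5: at (0,1), goal (1,0), distance |0-1|+|1-0| = 2
Tile 11: at (0,2), goal (2,2), distance |0-2|+|2-2| = 2
Tile 13: at (0,3), goal (3,0), distance |0-3|+|3-0| = 6
Tile 1: at (1,0), goal (0,0), distance |1-0|+|0-0| = 1
Tile 3: at (1,1), goal (0,2), distance |1-0|+|1-2| = 2
Tile 7: at (1,3), goal (1,2), distance |1-1|+|3-2| = 1
Tile 14: at (2,0), goal (3,1), distance |2-3|+|0-1| = 2
Tile 9: at (2,1), goal (2,0), distance |2-2|+|1-0| = 1
Tile 12: at (2,2), goal (2,3), distance |2-2|+|2-3| = 1
Tile 10: at (2,3), goal (2,1), distance |2-2|+|3-1| = 2
Tile 2: at (3,0), goal (0,1), distance |3-0|+|0-1| = 4
Tile 15: at (3,1), goal (3,2), distance |3-3|+|1-2| = 1
Tile 6: at (3,2), goal (1,1), distance |3-1|+|2-1| = 3
Tile 8: at (3,3), goal (1,3), distance |3-1|+|3-3| = 2
Sum: 3 + 2 + 2 + 6 + 1 + 2 + 1 + 2 + 1 + 1 + 2 + 4 + 1 + 3 + 2 = 33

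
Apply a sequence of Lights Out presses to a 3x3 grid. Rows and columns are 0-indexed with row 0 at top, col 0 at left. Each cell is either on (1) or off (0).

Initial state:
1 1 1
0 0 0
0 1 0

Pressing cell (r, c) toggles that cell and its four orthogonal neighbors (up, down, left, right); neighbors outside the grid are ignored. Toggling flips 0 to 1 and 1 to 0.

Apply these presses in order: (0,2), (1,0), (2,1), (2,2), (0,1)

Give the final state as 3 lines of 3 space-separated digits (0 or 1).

After press 1 at (0,2):
1 0 0
0 0 1
0 1 0

After press 2 at (1,0):
0 0 0
1 1 1
1 1 0

After press 3 at (2,1):
0 0 0
1 0 1
0 0 1

After press 4 at (2,2):
0 0 0
1 0 0
0 1 0

After press 5 at (0,1):
1 1 1
1 1 0
0 1 0

Answer: 1 1 1
1 1 0
0 1 0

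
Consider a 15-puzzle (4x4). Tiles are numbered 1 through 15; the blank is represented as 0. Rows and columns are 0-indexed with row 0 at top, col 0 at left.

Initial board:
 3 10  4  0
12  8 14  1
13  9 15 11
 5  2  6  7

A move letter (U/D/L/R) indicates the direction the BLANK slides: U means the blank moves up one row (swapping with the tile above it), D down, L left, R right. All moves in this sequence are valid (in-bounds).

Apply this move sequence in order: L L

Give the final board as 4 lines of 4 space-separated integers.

Answer:  3  0 10  4
12  8 14  1
13  9 15 11
 5  2  6  7

Derivation:
After move 1 (L):
 3 10  0  4
12  8 14  1
13  9 15 11
 5  2  6  7

After move 2 (L):
 3  0 10  4
12  8 14  1
13  9 15 11
 5  2  6  7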